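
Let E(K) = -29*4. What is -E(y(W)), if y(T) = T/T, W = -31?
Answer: 116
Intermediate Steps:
y(T) = 1
E(K) = -116
-E(y(W)) = -1*(-116) = 116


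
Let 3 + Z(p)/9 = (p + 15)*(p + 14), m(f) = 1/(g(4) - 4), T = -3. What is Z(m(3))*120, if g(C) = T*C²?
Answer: 75359835/338 ≈ 2.2296e+5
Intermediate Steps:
g(C) = -3*C²
m(f) = -1/52 (m(f) = 1/(-3*4² - 4) = 1/(-3*16 - 4) = 1/(-48 - 4) = 1/(-52) = -1/52)
Z(p) = -27 + 9*(14 + p)*(15 + p) (Z(p) = -27 + 9*((p + 15)*(p + 14)) = -27 + 9*((15 + p)*(14 + p)) = -27 + 9*((14 + p)*(15 + p)) = -27 + 9*(14 + p)*(15 + p))
Z(m(3))*120 = (1863 + 9*(-1/52)² + 261*(-1/52))*120 = (1863 + 9*(1/2704) - 261/52)*120 = (1863 + 9/2704 - 261/52)*120 = (5023989/2704)*120 = 75359835/338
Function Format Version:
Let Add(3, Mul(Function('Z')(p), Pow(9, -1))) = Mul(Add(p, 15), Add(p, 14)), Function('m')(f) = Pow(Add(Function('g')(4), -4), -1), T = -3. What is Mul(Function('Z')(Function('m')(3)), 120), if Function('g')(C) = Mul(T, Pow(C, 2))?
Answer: Rational(75359835, 338) ≈ 2.2296e+5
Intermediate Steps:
Function('g')(C) = Mul(-3, Pow(C, 2))
Function('m')(f) = Rational(-1, 52) (Function('m')(f) = Pow(Add(Mul(-3, Pow(4, 2)), -4), -1) = Pow(Add(Mul(-3, 16), -4), -1) = Pow(Add(-48, -4), -1) = Pow(-52, -1) = Rational(-1, 52))
Function('Z')(p) = Add(-27, Mul(9, Add(14, p), Add(15, p))) (Function('Z')(p) = Add(-27, Mul(9, Mul(Add(p, 15), Add(p, 14)))) = Add(-27, Mul(9, Mul(Add(15, p), Add(14, p)))) = Add(-27, Mul(9, Mul(Add(14, p), Add(15, p)))) = Add(-27, Mul(9, Add(14, p), Add(15, p))))
Mul(Function('Z')(Function('m')(3)), 120) = Mul(Add(1863, Mul(9, Pow(Rational(-1, 52), 2)), Mul(261, Rational(-1, 52))), 120) = Mul(Add(1863, Mul(9, Rational(1, 2704)), Rational(-261, 52)), 120) = Mul(Add(1863, Rational(9, 2704), Rational(-261, 52)), 120) = Mul(Rational(5023989, 2704), 120) = Rational(75359835, 338)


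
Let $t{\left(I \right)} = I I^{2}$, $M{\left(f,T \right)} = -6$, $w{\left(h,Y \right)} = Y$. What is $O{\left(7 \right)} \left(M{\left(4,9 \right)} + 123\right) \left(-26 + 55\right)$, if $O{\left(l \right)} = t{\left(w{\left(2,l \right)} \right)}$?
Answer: $1163799$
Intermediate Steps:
$t{\left(I \right)} = I^{3}$
$O{\left(l \right)} = l^{3}$
$O{\left(7 \right)} \left(M{\left(4,9 \right)} + 123\right) \left(-26 + 55\right) = 7^{3} \left(-6 + 123\right) \left(-26 + 55\right) = 343 \cdot 117 \cdot 29 = 343 \cdot 3393 = 1163799$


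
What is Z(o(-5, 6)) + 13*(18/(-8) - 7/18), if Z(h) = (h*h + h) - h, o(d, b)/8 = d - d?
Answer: -1235/36 ≈ -34.306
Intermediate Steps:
o(d, b) = 0 (o(d, b) = 8*(d - d) = 8*0 = 0)
Z(h) = h² (Z(h) = (h² + h) - h = (h + h²) - h = h²)
Z(o(-5, 6)) + 13*(18/(-8) - 7/18) = 0² + 13*(18/(-8) - 7/18) = 0 + 13*(18*(-⅛) - 7*1/18) = 0 + 13*(-9/4 - 7/18) = 0 + 13*(-95/36) = 0 - 1235/36 = -1235/36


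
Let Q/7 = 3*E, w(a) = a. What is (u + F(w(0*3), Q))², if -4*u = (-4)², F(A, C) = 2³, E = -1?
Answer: 16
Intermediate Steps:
Q = -21 (Q = 7*(3*(-1)) = 7*(-3) = -21)
F(A, C) = 8
u = -4 (u = -¼*(-4)² = -¼*16 = -4)
(u + F(w(0*3), Q))² = (-4 + 8)² = 4² = 16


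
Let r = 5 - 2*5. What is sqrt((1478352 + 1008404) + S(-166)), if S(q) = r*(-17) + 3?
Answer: 6*sqrt(69079) ≈ 1577.0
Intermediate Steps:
r = -5 (r = 5 - 10 = -5)
S(q) = 88 (S(q) = -5*(-17) + 3 = 85 + 3 = 88)
sqrt((1478352 + 1008404) + S(-166)) = sqrt((1478352 + 1008404) + 88) = sqrt(2486756 + 88) = sqrt(2486844) = 6*sqrt(69079)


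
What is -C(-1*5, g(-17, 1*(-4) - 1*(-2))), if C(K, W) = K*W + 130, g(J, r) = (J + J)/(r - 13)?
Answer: -356/3 ≈ -118.67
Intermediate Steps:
g(J, r) = 2*J/(-13 + r) (g(J, r) = (2*J)/(-13 + r) = 2*J/(-13 + r))
C(K, W) = 130 + K*W
-C(-1*5, g(-17, 1*(-4) - 1*(-2))) = -(130 + (-1*5)*(2*(-17)/(-13 + (1*(-4) - 1*(-2))))) = -(130 - 10*(-17)/(-13 + (-4 + 2))) = -(130 - 10*(-17)/(-13 - 2)) = -(130 - 10*(-17)/(-15)) = -(130 - 10*(-17)*(-1)/15) = -(130 - 5*34/15) = -(130 - 34/3) = -1*356/3 = -356/3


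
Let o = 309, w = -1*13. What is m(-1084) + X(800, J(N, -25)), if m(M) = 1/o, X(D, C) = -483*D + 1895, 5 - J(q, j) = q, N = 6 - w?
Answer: -118812044/309 ≈ -3.8451e+5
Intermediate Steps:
w = -13
N = 19 (N = 6 - 1*(-13) = 6 + 13 = 19)
J(q, j) = 5 - q
X(D, C) = 1895 - 483*D
m(M) = 1/309
m(-1084) + X(800, J(N, -25)) = 1/309 + (1895 - 483*800) = 1/309 + (1895 - 386400) = 1/309 - 384505 = -118812044/309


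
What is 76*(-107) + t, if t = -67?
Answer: -8199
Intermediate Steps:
76*(-107) + t = 76*(-107) - 67 = -8132 - 67 = -8199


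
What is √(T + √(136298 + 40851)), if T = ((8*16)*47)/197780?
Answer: √(74365280 + 2444808025*√177149)/49445 ≈ 20.516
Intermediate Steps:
T = 1504/49445 (T = (128*47)*(1/197780) = 6016*(1/197780) = 1504/49445 ≈ 0.030418)
√(T + √(136298 + 40851)) = √(1504/49445 + √(136298 + 40851)) = √(1504/49445 + √177149)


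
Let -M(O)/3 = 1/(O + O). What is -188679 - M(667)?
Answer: -251697783/1334 ≈ -1.8868e+5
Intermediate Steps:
M(O) = -3/(2*O) (M(O) = -3/(O + O) = -3*1/(2*O) = -3/(2*O))
-188679 - M(667) = -188679 - (-3)/(2*667) = -188679 - 1*(-3/1334) = -188679 + 3/1334 = -251697783/1334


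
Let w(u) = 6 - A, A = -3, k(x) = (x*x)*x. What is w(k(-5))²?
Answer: 81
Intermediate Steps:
k(x) = x³ (k(x) = x²*x = x³)
w(u) = 9 (w(u) = 6 - 1*(-3) = 6 + 3 = 9)
w(k(-5))² = 9² = 81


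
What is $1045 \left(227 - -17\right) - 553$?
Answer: $254427$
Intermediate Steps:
$1045 \left(227 - -17\right) - 553 = 1045 \left(227 + 17\right) - 553 = 1045 \cdot 244 - 553 = 254980 - 553 = 254427$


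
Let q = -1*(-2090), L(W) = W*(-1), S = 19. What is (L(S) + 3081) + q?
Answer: 5152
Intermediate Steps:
L(W) = -W
q = 2090
(L(S) + 3081) + q = (-1*19 + 3081) + 2090 = (-19 + 3081) + 2090 = 3062 + 2090 = 5152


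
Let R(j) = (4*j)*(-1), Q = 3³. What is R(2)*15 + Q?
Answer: -93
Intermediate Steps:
Q = 27
R(j) = -4*j
R(2)*15 + Q = -4*2*15 + 27 = -8*15 + 27 = -120 + 27 = -93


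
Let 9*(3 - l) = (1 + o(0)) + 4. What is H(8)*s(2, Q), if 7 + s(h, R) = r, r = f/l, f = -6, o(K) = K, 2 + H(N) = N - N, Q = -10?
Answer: 208/11 ≈ 18.909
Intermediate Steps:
H(N) = -2 (H(N) = -2 + (N - N) = -2 + 0 = -2)
l = 22/9 (l = 3 - ((1 + 0) + 4)/9 = 3 - (1 + 4)/9 = 3 - ⅑*5 = 3 - 5/9 = 22/9 ≈ 2.4444)
r = -27/11 (r = -6/22/9 = -6*9/22 = -27/11 ≈ -2.4545)
s(h, R) = -104/11 (s(h, R) = -7 - 27/11 = -104/11)
H(8)*s(2, Q) = -2*(-104/11) = 208/11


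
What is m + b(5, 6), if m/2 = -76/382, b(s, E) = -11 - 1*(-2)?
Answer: -1795/191 ≈ -9.3979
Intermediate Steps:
b(s, E) = -9 (b(s, E) = -11 + 2 = -9)
m = -76/191 (m = 2*(-76/382) = 2*(-76*1/382) = 2*(-38/191) = -76/191 ≈ -0.39791)
m + b(5, 6) = -76/191 - 9 = -1795/191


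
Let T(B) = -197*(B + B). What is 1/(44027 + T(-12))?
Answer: 1/48755 ≈ 2.0511e-5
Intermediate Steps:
T(B) = -394*B
1/(44027 + T(-12)) = 1/(44027 - 394*(-12)) = 1/(44027 + 4728) = 1/48755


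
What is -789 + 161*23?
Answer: 2914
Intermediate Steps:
-789 + 161*23 = -789 + 3703 = 2914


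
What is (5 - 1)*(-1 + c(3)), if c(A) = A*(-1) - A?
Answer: -28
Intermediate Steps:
c(A) = -2*A (c(A) = -A - A = -2*A)
(5 - 1)*(-1 + c(3)) = (5 - 1)*(-1 - 2*3) = 4*(-1 - 6) = 4*(-7) = -28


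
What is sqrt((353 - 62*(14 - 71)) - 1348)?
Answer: sqrt(2539) ≈ 50.388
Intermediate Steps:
sqrt((353 - 62*(14 - 71)) - 1348) = sqrt((353 - 62*(-57)) - 1348) = sqrt((353 - 1*(-3534)) - 1348) = sqrt((353 + 3534) - 1348) = sqrt(3887 - 1348) = sqrt(2539)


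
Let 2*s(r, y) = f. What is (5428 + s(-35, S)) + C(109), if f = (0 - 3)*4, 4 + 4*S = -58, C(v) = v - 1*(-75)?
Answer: 5606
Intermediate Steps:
C(v) = 75 + v (C(v) = v + 75 = 75 + v)
S = -31/2 (S = -1 + (1/4)*(-58) = -1 - 29/2 = -31/2 ≈ -15.500)
f = -12 (f = -3*4 = -12)
s(r, y) = -6 (s(r, y) = (1/2)*(-12) = -6)
(5428 + s(-35, S)) + C(109) = (5428 - 6) + (75 + 109) = 5422 + 184 = 5606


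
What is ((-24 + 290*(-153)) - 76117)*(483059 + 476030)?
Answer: -115580774479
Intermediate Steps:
((-24 + 290*(-153)) - 76117)*(483059 + 476030) = ((-24 - 44370) - 76117)*959089 = (-44394 - 76117)*959089 = -120511*959089 = -115580774479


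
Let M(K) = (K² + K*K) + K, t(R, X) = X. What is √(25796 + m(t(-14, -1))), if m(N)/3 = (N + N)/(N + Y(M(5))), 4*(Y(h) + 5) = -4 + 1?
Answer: 2*√58043/3 ≈ 160.61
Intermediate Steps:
M(K) = K + 2*K² (M(K) = (K² + K²) + K = 2*K² + K = K + 2*K²)
Y(h) = -23/4 (Y(h) = -5 + (-4 + 1)/4 = -5 + (¼)*(-3) = -5 - ¾ = -23/4)
m(N) = 6*N/(-23/4 + N) (m(N) = 3*((N + N)/(N - 23/4)) = 3*((2*N)/(-23/4 + N)) = 3*(2*N/(-23/4 + N)) = 6*N/(-23/4 + N))
√(25796 + m(t(-14, -1))) = √(25796 + 24*(-1)/(-23 + 4*(-1))) = √(25796 + 24*(-1)/(-23 - 4)) = √(25796 + 24*(-1)/(-27)) = √(25796 + 24*(-1)*(-1/27)) = √(25796 + 8/9) = √(232172/9) = 2*√58043/3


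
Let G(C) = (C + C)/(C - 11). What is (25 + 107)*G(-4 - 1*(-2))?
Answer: 528/13 ≈ 40.615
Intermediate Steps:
G(C) = 2*C/(-11 + C) (G(C) = (2*C)/(-11 + C) = 2*C/(-11 + C))
(25 + 107)*G(-4 - 1*(-2)) = (25 + 107)*(2*(-4 - 1*(-2))/(-11 + (-4 - 1*(-2)))) = 132*(2*(-4 + 2)/(-11 + (-4 + 2))) = 132*(2*(-2)/(-11 - 2)) = 132*(2*(-2)/(-13)) = 132*(2*(-2)*(-1/13)) = 132*(4/13) = 528/13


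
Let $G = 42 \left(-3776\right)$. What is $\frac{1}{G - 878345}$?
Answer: $- \frac{1}{1036937} \approx -9.6438 \cdot 10^{-7}$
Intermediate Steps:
$G = -158592$
$\frac{1}{G - 878345} = \frac{1}{-158592 - 878345} = \frac{1}{-1036937} = - \frac{1}{1036937}$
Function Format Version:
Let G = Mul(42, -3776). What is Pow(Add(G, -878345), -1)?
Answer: Rational(-1, 1036937) ≈ -9.6438e-7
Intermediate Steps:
G = -158592
Pow(Add(G, -878345), -1) = Pow(Add(-158592, -878345), -1) = Pow(-1036937, -1) = Rational(-1, 1036937)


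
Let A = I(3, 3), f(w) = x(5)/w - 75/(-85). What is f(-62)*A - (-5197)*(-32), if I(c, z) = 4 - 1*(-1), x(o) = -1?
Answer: -175279681/1054 ≈ -1.6630e+5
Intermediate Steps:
f(w) = 15/17 - 1/w (f(w) = -1/w - 75/(-85) = -1/w - 75*(-1/85) = -1/w + 15/17 = 15/17 - 1/w)
I(c, z) = 5 (I(c, z) = 4 + 1 = 5)
A = 5
f(-62)*A - (-5197)*(-32) = (15/17 - 1/(-62))*5 - (-5197)*(-32) = (15/17 - 1*(-1/62))*5 - 1*166304 = (15/17 + 1/62)*5 - 166304 = (947/1054)*5 - 166304 = 4735/1054 - 166304 = -175279681/1054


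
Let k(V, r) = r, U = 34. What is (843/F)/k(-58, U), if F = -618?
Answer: -281/7004 ≈ -0.040120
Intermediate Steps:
(843/F)/k(-58, U) = (843/(-618))/34 = (843*(-1/618))/34 = (1/34)*(-281/206) = -281/7004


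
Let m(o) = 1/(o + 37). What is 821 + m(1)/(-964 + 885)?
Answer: 2464641/3002 ≈ 821.00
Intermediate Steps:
m(o) = 1/(37 + o)
821 + m(1)/(-964 + 885) = 821 + 1/((-964 + 885)*(37 + 1)) = 821 + 1/(-79*38) = 821 - 1/79*1/38 = 821 - 1/3002 = 2464641/3002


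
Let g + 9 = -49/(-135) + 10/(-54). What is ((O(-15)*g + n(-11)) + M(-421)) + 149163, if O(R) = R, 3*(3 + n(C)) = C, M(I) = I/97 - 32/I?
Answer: 18288981431/122511 ≈ 1.4928e+5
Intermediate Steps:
M(I) = -32/I + I/97 (M(I) = I*(1/97) - 32/I = I/97 - 32/I = -32/I + I/97)
n(C) = -3 + C/3
g = -397/45 (g = -9 + (-49/(-135) + 10/(-54)) = -9 + (-49*(-1/135) + 10*(-1/54)) = -9 + (49/135 - 5/27) = -9 + 8/45 = -397/45 ≈ -8.8222)
((O(-15)*g + n(-11)) + M(-421)) + 149163 = ((-15*(-397/45) + (-3 + (⅓)*(-11))) + (-32/(-421) + (1/97)*(-421))) + 149163 = ((397/3 + (-3 - 11/3)) + (-32*(-1/421) - 421/97)) + 149163 = ((397/3 - 20/3) + (32/421 - 421/97)) + 149163 = (377/3 - 174137/40837) + 149163 = 14873138/122511 + 149163 = 18288981431/122511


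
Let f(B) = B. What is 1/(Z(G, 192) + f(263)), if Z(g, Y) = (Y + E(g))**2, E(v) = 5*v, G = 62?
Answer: 1/252267 ≈ 3.9641e-6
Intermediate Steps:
Z(g, Y) = (Y + 5*g)**2
1/(Z(G, 192) + f(263)) = 1/((192 + 5*62)**2 + 263) = 1/((192 + 310)**2 + 263) = 1/(502**2 + 263) = 1/(252004 + 263) = 1/252267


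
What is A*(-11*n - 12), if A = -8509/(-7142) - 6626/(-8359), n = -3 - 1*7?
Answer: 5804031527/29849989 ≈ 194.44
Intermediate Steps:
n = -10 (n = -3 - 7 = -10)
A = 118449623/59699978 (A = -8509*(-1/7142) - 6626*(-1/8359) = 8509/7142 + 6626/8359 = 118449623/59699978 ≈ 1.9841)
A*(-11*n - 12) = 118449623*(-11*(-10) - 12)/59699978 = 118449623*(110 - 12)/59699978 = (118449623/59699978)*98 = 5804031527/29849989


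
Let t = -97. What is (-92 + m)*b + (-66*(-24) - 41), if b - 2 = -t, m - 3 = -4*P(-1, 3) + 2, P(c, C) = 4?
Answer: -8654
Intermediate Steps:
m = -11 (m = 3 + (-4*4 + 2) = 3 + (-16 + 2) = 3 - 14 = -11)
b = 99 (b = 2 - 1*(-97) = 2 + 97 = 99)
(-92 + m)*b + (-66*(-24) - 41) = (-92 - 11)*99 + (-66*(-24) - 41) = -103*99 + (1584 - 41) = -10197 + 1543 = -8654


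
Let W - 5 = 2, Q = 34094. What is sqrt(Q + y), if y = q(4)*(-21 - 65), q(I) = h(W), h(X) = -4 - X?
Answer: 4*sqrt(2190) ≈ 187.19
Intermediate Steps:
W = 7 (W = 5 + 2 = 7)
q(I) = -11 (q(I) = -4 - 1*7 = -4 - 7 = -11)
y = 946 (y = -11*(-21 - 65) = -11*(-86) = 946)
sqrt(Q + y) = sqrt(34094 + 946) = sqrt(35040) = 4*sqrt(2190)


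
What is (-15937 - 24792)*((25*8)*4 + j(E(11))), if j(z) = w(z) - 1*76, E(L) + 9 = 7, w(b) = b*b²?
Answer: -29161964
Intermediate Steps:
w(b) = b³
E(L) = -2 (E(L) = -9 + 7 = -2)
j(z) = -76 + z³ (j(z) = z³ - 1*76 = z³ - 76 = -76 + z³)
(-15937 - 24792)*((25*8)*4 + j(E(11))) = (-15937 - 24792)*((25*8)*4 + (-76 + (-2)³)) = -40729*(200*4 + (-76 - 8)) = -40729*(800 - 84) = -40729*716 = -29161964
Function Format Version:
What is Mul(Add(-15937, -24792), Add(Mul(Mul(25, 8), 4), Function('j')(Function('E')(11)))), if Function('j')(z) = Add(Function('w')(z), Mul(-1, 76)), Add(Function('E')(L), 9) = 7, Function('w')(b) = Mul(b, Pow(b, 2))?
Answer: -29161964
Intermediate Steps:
Function('w')(b) = Pow(b, 3)
Function('E')(L) = -2 (Function('E')(L) = Add(-9, 7) = -2)
Function('j')(z) = Add(-76, Pow(z, 3)) (Function('j')(z) = Add(Pow(z, 3), Mul(-1, 76)) = Add(Pow(z, 3), -76) = Add(-76, Pow(z, 3)))
Mul(Add(-15937, -24792), Add(Mul(Mul(25, 8), 4), Function('j')(Function('E')(11)))) = Mul(Add(-15937, -24792), Add(Mul(Mul(25, 8), 4), Add(-76, Pow(-2, 3)))) = Mul(-40729, Add(Mul(200, 4), Add(-76, -8))) = Mul(-40729, Add(800, -84)) = Mul(-40729, 716) = -29161964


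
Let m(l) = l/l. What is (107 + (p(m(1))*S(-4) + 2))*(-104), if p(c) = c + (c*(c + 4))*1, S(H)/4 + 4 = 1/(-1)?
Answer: 1144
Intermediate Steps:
m(l) = 1
S(H) = -20 (S(H) = -16 + 4/(-1) = -16 + 4*(-1) = -16 - 4 = -20)
p(c) = c + c*(4 + c) (p(c) = c + (c*(4 + c))*1 = c + c*(4 + c))
(107 + (p(m(1))*S(-4) + 2))*(-104) = (107 + ((1*(5 + 1))*(-20) + 2))*(-104) = (107 + ((1*6)*(-20) + 2))*(-104) = (107 + (6*(-20) + 2))*(-104) = (107 + (-120 + 2))*(-104) = (107 - 118)*(-104) = -11*(-104) = 1144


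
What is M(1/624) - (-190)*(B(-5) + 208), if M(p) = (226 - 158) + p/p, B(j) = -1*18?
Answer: 36169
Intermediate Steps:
B(j) = -18
M(p) = 69 (M(p) = 68 + 1 = 69)
M(1/624) - (-190)*(B(-5) + 208) = 69 - (-190)*(-18 + 208) = 69 - (-190)*190 = 69 - 1*(-36100) = 69 + 36100 = 36169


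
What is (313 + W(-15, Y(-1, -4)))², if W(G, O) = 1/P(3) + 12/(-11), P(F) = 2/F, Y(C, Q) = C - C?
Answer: 47541025/484 ≈ 98225.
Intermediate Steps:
Y(C, Q) = 0
W(G, O) = 9/22 (W(G, O) = 1/(2/3) + 12/(-11) = 1/(2*(⅓)) + 12*(-1/11) = 1/(⅔) - 12/11 = 1*(3/2) - 12/11 = 3/2 - 12/11 = 9/22)
(313 + W(-15, Y(-1, -4)))² = (313 + 9/22)² = (6895/22)² = 47541025/484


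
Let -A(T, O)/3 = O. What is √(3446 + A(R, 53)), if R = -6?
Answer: √3287 ≈ 57.332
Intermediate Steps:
A(T, O) = -3*O
√(3446 + A(R, 53)) = √(3446 - 3*53) = √(3446 - 159) = √3287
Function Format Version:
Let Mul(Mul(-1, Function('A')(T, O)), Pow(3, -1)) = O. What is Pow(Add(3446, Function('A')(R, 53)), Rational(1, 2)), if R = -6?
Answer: Pow(3287, Rational(1, 2)) ≈ 57.332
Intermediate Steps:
Function('A')(T, O) = Mul(-3, O)
Pow(Add(3446, Function('A')(R, 53)), Rational(1, 2)) = Pow(Add(3446, Mul(-3, 53)), Rational(1, 2)) = Pow(Add(3446, -159), Rational(1, 2)) = Pow(3287, Rational(1, 2))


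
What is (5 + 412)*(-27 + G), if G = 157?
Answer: 54210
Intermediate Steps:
(5 + 412)*(-27 + G) = (5 + 412)*(-27 + 157) = 417*130 = 54210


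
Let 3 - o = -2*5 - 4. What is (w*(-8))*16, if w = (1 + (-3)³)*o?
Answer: 56576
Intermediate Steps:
o = 17 (o = 3 - (-2*5 - 4) = 3 - (-10 - 4) = 3 - 1*(-14) = 3 + 14 = 17)
w = -442 (w = (1 + (-3)³)*17 = (1 - 27)*17 = -26*17 = -442)
(w*(-8))*16 = -442*(-8)*16 = 3536*16 = 56576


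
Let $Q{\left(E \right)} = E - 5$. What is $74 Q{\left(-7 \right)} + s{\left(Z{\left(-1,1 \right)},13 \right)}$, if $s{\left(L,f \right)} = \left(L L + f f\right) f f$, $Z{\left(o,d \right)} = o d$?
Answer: $27842$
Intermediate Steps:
$Q{\left(E \right)} = -5 + E$
$Z{\left(o,d \right)} = d o$
$s{\left(L,f \right)} = f^{2} \left(L^{2} + f^{2}\right)$ ($s{\left(L,f \right)} = \left(L^{2} + f^{2}\right) f f = f \left(L^{2} + f^{2}\right) f = f^{2} \left(L^{2} + f^{2}\right)$)
$74 Q{\left(-7 \right)} + s{\left(Z{\left(-1,1 \right)},13 \right)} = 74 \left(-5 - 7\right) + 13^{2} \left(\left(1 \left(-1\right)\right)^{2} + 13^{2}\right) = 74 \left(-12\right) + 169 \left(\left(-1\right)^{2} + 169\right) = -888 + 169 \left(1 + 169\right) = -888 + 169 \cdot 170 = -888 + 28730 = 27842$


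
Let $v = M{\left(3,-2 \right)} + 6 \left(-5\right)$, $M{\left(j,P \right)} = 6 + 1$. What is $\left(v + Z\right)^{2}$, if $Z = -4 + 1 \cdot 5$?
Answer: $484$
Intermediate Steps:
$M{\left(j,P \right)} = 7$
$Z = 1$ ($Z = -4 + 5 = 1$)
$v = -23$ ($v = 7 + 6 \left(-5\right) = 7 - 30 = -23$)
$\left(v + Z\right)^{2} = \left(-23 + 1\right)^{2} = \left(-22\right)^{2} = 484$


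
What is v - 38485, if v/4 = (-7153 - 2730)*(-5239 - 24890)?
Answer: 1191021143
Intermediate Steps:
v = 1191059628 (v = 4*((-7153 - 2730)*(-5239 - 24890)) = 4*(-9883*(-30129)) = 4*297764907 = 1191059628)
v - 38485 = 1191059628 - 38485 = 1191021143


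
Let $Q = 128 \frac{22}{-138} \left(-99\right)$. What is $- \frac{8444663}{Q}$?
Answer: $- \frac{194227249}{46464} \approx -4180.2$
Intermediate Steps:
$Q = \frac{46464}{23}$ ($Q = 128 \cdot 22 \left(- \frac{1}{138}\right) \left(-99\right) = 128 \left(- \frac{11}{69}\right) \left(-99\right) = \left(- \frac{1408}{69}\right) \left(-99\right) = \frac{46464}{23} \approx 2020.2$)
$- \frac{8444663}{Q} = - \frac{8444663}{\frac{46464}{23}} = \left(-8444663\right) \frac{23}{46464} = - \frac{194227249}{46464}$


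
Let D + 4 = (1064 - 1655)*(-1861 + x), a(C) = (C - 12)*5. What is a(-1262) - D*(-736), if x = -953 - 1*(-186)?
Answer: 1143107614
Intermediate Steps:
x = -767 (x = -953 + 186 = -767)
a(C) = -60 + 5*C (a(C) = (-12 + C)*5 = -60 + 5*C)
D = 1553144 (D = -4 + (1064 - 1655)*(-1861 - 767) = -4 - 591*(-2628) = -4 + 1553148 = 1553144)
a(-1262) - D*(-736) = (-60 + 5*(-1262)) - 1553144*(-736) = (-60 - 6310) - 1*(-1143113984) = -6370 + 1143113984 = 1143107614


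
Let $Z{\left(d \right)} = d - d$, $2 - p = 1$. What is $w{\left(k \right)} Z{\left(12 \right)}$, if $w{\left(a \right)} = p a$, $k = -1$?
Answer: $0$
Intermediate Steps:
$p = 1$ ($p = 2 - 1 = 1$)
$Z{\left(d \right)} = 0$
$w{\left(a \right)} = a$ ($w{\left(a \right)} = 1 a = a$)
$w{\left(k \right)} Z{\left(12 \right)} = \left(-1\right) 0 = 0$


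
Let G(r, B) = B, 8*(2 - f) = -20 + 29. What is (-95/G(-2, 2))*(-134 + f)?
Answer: 101175/16 ≈ 6323.4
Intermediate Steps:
f = 7/8 (f = 2 - (-20 + 29)/8 = 2 - ⅛*9 = 2 - 9/8 = 7/8 ≈ 0.87500)
(-95/G(-2, 2))*(-134 + f) = (-95/2)*(-134 + 7/8) = -95*½*(-1065/8) = -95/2*(-1065/8) = 101175/16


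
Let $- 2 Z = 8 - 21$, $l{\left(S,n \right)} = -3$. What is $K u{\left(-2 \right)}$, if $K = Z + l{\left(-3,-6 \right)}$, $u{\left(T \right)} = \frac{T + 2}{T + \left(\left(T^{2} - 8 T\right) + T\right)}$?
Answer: $0$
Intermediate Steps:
$u{\left(T \right)} = \frac{2 + T}{T^{2} - 6 T}$ ($u{\left(T \right)} = \frac{2 + T}{T + \left(T^{2} - 7 T\right)} = \frac{2 + T}{T^{2} - 6 T}$)
$Z = \frac{13}{2}$ ($Z = - \frac{8 - 21}{2} = \left(- \frac{1}{2}\right) \left(-13\right) = \frac{13}{2} \approx 6.5$)
$K = \frac{7}{2}$ ($K = \frac{13}{2} - 3 = \frac{7}{2} \approx 3.5$)
$K u{\left(-2 \right)} = \frac{7 \frac{2 - 2}{\left(-2\right) \left(-6 - 2\right)}}{2} = \frac{7 \left(\left(- \frac{1}{2}\right) \frac{1}{-8} \cdot 0\right)}{2} = \frac{7 \left(\left(- \frac{1}{2}\right) \left(- \frac{1}{8}\right) 0\right)}{2} = \frac{7}{2} \cdot 0 = 0$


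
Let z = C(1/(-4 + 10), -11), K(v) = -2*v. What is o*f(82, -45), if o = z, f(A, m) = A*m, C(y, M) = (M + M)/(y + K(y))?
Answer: -487080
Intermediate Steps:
C(y, M) = -2*M/y (C(y, M) = (M + M)/(y - 2*y) = (2*M)/((-y)) = (2*M)*(-1/y) = -2*M/y)
z = 132 (z = -2*(-11)/1/(-4 + 10) = -2*(-11)/1/6 = -2*(-11)/⅙ = -2*(-11)*6 = 132)
o = 132
o*f(82, -45) = 132*(82*(-45)) = 132*(-3690) = -487080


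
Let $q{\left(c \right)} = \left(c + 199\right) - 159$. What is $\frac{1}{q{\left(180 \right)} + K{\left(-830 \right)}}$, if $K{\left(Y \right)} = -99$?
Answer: $\frac{1}{121} \approx 0.0082645$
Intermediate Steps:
$q{\left(c \right)} = 40 + c$ ($q{\left(c \right)} = \left(199 + c\right) - 159 = 40 + c$)
$\frac{1}{q{\left(180 \right)} + K{\left(-830 \right)}} = \frac{1}{\left(40 + 180\right) - 99} = \frac{1}{220 - 99} = \frac{1}{121}$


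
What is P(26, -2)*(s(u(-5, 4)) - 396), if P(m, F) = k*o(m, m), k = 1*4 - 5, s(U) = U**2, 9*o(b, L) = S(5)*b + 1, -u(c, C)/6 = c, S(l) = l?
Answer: -7336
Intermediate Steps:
u(c, C) = -6*c
o(b, L) = 1/9 + 5*b/9 (o(b, L) = (5*b + 1)/9 = (1 + 5*b)/9 = 1/9 + 5*b/9)
k = -1 (k = 4 - 5 = -1)
P(m, F) = -1/9 - 5*m/9 (P(m, F) = -(1/9 + 5*m/9) = -1/9 - 5*m/9)
P(26, -2)*(s(u(-5, 4)) - 396) = (-1/9 - 5/9*26)*((-6*(-5))**2 - 396) = (-1/9 - 130/9)*(30**2 - 396) = -131*(900 - 396)/9 = -131/9*504 = -7336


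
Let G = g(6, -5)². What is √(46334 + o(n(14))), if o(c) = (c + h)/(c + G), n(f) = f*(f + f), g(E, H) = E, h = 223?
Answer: √2121977669/214 ≈ 215.26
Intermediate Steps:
G = 36 (G = 6² = 36)
n(f) = 2*f² (n(f) = f*(2*f) = 2*f²)
o(c) = (223 + c)/(36 + c) (o(c) = (c + 223)/(c + 36) = (223 + c)/(36 + c))
√(46334 + o(n(14))) = √(46334 + (223 + 2*14²)/(36 + 2*14²)) = √(46334 + (223 + 2*196)/(36 + 2*196)) = √(46334 + (223 + 392)/(36 + 392)) = √(46334 + 615/428) = √(19831567/428) = √2121977669/214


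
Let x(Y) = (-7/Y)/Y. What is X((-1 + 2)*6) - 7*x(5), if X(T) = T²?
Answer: 949/25 ≈ 37.960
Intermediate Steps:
x(Y) = -7/Y²
X((-1 + 2)*6) - 7*x(5) = ((-1 + 2)*6)² - (-49)/5² = (1*6)² - (-49)/25 = 6² - 7*(-7/25) = 36 + 49/25 = 949/25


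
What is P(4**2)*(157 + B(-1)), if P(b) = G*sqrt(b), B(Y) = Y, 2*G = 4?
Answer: 1248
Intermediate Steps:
G = 2 (G = (1/2)*4 = 2)
P(b) = 2*sqrt(b)
P(4**2)*(157 + B(-1)) = (2*sqrt(4**2))*(157 - 1) = (2*sqrt(16))*156 = (2*4)*156 = 8*156 = 1248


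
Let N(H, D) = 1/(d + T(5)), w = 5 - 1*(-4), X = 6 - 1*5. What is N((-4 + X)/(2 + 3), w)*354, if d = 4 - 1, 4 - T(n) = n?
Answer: 177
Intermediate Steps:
T(n) = 4 - n
X = 1 (X = 6 - 5 = 1)
w = 9 (w = 5 + 4 = 9)
d = 3
N(H, D) = 1/2 (N(H, D) = 1/(3 + (4 - 1*5)) = 1/(3 + (4 - 5)) = 1/(3 - 1) = 1/2)
N((-4 + X)/(2 + 3), w)*354 = (1/2)*354 = 177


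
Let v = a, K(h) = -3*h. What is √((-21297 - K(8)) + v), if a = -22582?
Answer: 7*I*√895 ≈ 209.42*I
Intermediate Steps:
v = -22582
√((-21297 - K(8)) + v) = √((-21297 - (-3)*8) - 22582) = √((-21297 - 1*(-24)) - 22582) = √((-21297 + 24) - 22582) = √(-21273 - 22582) = √(-43855) = 7*I*√895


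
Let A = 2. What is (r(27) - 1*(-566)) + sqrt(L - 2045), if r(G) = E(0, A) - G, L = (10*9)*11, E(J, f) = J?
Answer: 539 + I*sqrt(1055) ≈ 539.0 + 32.481*I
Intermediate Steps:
L = 990 (L = 90*11 = 990)
r(G) = -G (r(G) = 0 - G = -G)
(r(27) - 1*(-566)) + sqrt(L - 2045) = (-1*27 - 1*(-566)) + sqrt(990 - 2045) = (-27 + 566) + sqrt(-1055) = 539 + I*sqrt(1055)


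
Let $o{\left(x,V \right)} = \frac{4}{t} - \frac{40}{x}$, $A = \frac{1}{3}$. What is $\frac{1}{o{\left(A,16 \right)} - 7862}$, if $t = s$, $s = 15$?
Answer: $- \frac{15}{119726} \approx -0.00012529$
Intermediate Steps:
$A = \frac{1}{3} \approx 0.33333$
$t = 15$
$o{\left(x,V \right)} = \frac{4}{15} - \frac{40}{x}$
$\frac{1}{o{\left(A,16 \right)} - 7862} = \frac{1}{\left(\frac{4}{15} - 40 \frac{1}{\frac{1}{3}}\right) - 7862} = \frac{1}{\left(\frac{4}{15} - 120\right) - 7862} = \frac{1}{- \frac{1796}{15} - 7862} = \frac{1}{- \frac{119726}{15}} = - \frac{15}{119726}$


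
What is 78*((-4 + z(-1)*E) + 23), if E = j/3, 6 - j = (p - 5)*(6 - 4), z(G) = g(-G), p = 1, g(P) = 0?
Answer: 1482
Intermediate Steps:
z(G) = 0
j = 14 (j = 6 - (1 - 5)*(6 - 4) = 6 - (-4)*2 = 6 - 1*(-8) = 6 + 8 = 14)
E = 14/3 ≈ 4.6667
78*((-4 + z(-1)*E) + 23) = 78*((-4 + 0*(14/3)) + 23) = 78*((-4 + 0) + 23) = 78*(-4 + 23) = 78*19 = 1482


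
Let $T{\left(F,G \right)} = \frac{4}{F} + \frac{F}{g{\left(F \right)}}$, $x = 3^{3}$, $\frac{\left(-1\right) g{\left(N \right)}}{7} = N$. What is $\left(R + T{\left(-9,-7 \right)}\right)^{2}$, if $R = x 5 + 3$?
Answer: $\frac{74943649}{3969} \approx 18882.0$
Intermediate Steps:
$g{\left(N \right)} = - 7 N$
$x = 27$
$T{\left(F,G \right)} = - \frac{1}{7} + \frac{4}{F}$ ($T{\left(F,G \right)} = \frac{4}{F} + \frac{F}{\left(-7\right) F} = \frac{4}{F} + F \left(- \frac{1}{7 F}\right) = \frac{4}{F} - \frac{1}{7} = - \frac{1}{7} + \frac{4}{F}$)
$R = 138$ ($R = 27 \cdot 5 + 3 = 135 + 3 = 138$)
$\left(R + T{\left(-9,-7 \right)}\right)^{2} = \left(138 + \frac{28 - -9}{7 \left(-9\right)}\right)^{2} = \left(138 + \frac{1}{7} \left(- \frac{1}{9}\right) \left(28 + 9\right)\right)^{2} = \left(138 + \frac{1}{7} \left(- \frac{1}{9}\right) 37\right)^{2} = \left(138 - \frac{37}{63}\right)^{2} = \left(\frac{8657}{63}\right)^{2} = \frac{74943649}{3969}$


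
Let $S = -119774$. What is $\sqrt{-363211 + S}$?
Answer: $3 i \sqrt{53665} \approx 694.97 i$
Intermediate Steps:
$\sqrt{-363211 + S} = \sqrt{-363211 - 119774} = \sqrt{-482985} = 3 i \sqrt{53665}$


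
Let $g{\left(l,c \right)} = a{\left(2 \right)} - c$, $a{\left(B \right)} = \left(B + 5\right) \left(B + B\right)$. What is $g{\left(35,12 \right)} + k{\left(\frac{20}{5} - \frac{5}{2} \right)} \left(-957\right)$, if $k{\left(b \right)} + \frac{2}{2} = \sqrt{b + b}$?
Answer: $973 - 957 \sqrt{3} \approx -684.57$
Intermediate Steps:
$a{\left(B \right)} = 2 B \left(5 + B\right)$ ($a{\left(B \right)} = \left(5 + B\right) 2 B = 2 B \left(5 + B\right)$)
$k{\left(b \right)} = -1 + \sqrt{2} \sqrt{b}$ ($k{\left(b \right)} = -1 + \sqrt{b + b} = -1 + \sqrt{2 b} = -1 + \sqrt{2} \sqrt{b}$)
$g{\left(l,c \right)} = 28 - c$ ($g{\left(l,c \right)} = 2 \cdot 2 \left(5 + 2\right) - c = 2 \cdot 2 \cdot 7 - c = 28 - c$)
$g{\left(35,12 \right)} + k{\left(\frac{20}{5} - \frac{5}{2} \right)} \left(-957\right) = \left(28 - 12\right) + \left(-1 + \sqrt{2} \sqrt{\frac{20}{5} - \frac{5}{2}}\right) \left(-957\right) = \left(28 - 12\right) + \left(-1 + \sqrt{2} \sqrt{20 \cdot \frac{1}{5} - \frac{5}{2}}\right) \left(-957\right) = 16 + \left(-1 + \sqrt{2} \sqrt{4 - \frac{5}{2}}\right) \left(-957\right) = 16 + \left(-1 + \sqrt{2} \sqrt{\frac{3}{2}}\right) \left(-957\right) = 16 + \left(-1 + \sqrt{2} \frac{\sqrt{6}}{2}\right) \left(-957\right) = 16 + \left(-1 + \sqrt{3}\right) \left(-957\right) = 16 + \left(957 - 957 \sqrt{3}\right) = 973 - 957 \sqrt{3}$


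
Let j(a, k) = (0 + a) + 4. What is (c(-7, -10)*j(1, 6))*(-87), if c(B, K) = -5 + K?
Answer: 6525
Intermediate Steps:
j(a, k) = 4 + a (j(a, k) = a + 4 = 4 + a)
(c(-7, -10)*j(1, 6))*(-87) = ((-5 - 10)*(4 + 1))*(-87) = -15*5*(-87) = -75*(-87) = 6525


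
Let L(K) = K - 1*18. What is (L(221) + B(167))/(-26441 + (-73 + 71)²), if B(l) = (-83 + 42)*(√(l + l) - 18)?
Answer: -941/26437 + 41*√334/26437 ≈ -0.0072511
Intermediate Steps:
L(K) = -18 + K (L(K) = K - 18 = -18 + K)
B(l) = 738 - 41*√2*√l (B(l) = -41*(√(2*l) - 18) = -41*(√2*√l - 18) = -41*(-18 + √2*√l) = 738 - 41*√2*√l)
(L(221) + B(167))/(-26441 + (-73 + 71)²) = ((-18 + 221) + (738 - 41*√2*√167))/(-26441 + (-73 + 71)²) = (203 + (738 - 41*√334))/(-26441 + (-2)²) = (941 - 41*√334)/(-26441 + 4) = (941 - 41*√334)/(-26437) = (941 - 41*√334)*(-1/26437) = -941/26437 + 41*√334/26437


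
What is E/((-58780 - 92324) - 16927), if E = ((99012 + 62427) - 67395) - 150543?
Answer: 56499/168031 ≈ 0.33624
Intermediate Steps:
E = -56499 (E = (161439 - 67395) - 150543 = 94044 - 150543 = -56499)
E/((-58780 - 92324) - 16927) = -56499/((-58780 - 92324) - 16927) = -56499/(-151104 - 16927) = -56499/(-168031) = -56499*(-1/168031) = 56499/168031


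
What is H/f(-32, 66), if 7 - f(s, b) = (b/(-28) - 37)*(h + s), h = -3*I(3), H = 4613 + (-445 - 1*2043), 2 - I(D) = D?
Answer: -29750/15881 ≈ -1.8733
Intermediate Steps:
I(D) = 2 - D
H = 2125 (H = 4613 + (-445 - 2043) = 4613 - 2488 = 2125)
h = 3 (h = -3*(2 - 1*3) = -3*(2 - 3) = -3*(-1) = 3)
f(s, b) = 7 - (-37 - b/28)*(3 + s) (f(s, b) = 7 - (b/(-28) - 37)*(3 + s) = 7 - (b*(-1/28) - 37)*(3 + s) = 7 - (-b/28 - 37)*(3 + s) = 7 - (-37 - b/28)*(3 + s))
H/f(-32, 66) = 2125/(118 + 37*(-32) + (3/28)*66 + (1/28)*66*(-32)) = 2125/(118 - 1184 + 99/14 - 528/7) = 2125/(-15881/14) = 2125*(-14/15881) = -29750/15881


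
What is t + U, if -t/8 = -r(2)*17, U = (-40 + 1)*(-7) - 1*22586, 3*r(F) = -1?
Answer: -67075/3 ≈ -22358.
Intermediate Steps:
r(F) = -⅓ (r(F) = (⅓)*(-1) = -⅓)
U = -22313 (U = -39*(-7) - 22586 = 273 - 22586 = -22313)
t = -136/3 (t = -8*(-1*(-⅓))*17 = -8*17/3 = -136/3 ≈ -45.333)
t + U = -136/3 - 22313 = -67075/3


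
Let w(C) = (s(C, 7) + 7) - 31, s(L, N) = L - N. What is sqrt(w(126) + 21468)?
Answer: sqrt(21563) ≈ 146.84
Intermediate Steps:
w(C) = -31 + C (w(C) = ((C - 1*7) + 7) - 31 = ((C - 7) + 7) - 31 = ((-7 + C) + 7) - 31 = C - 31 = -31 + C)
sqrt(w(126) + 21468) = sqrt((-31 + 126) + 21468) = sqrt(95 + 21468) = sqrt(21563)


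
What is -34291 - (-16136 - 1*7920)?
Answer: -10235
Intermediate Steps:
-34291 - (-16136 - 1*7920) = -34291 - (-16136 - 7920) = -34291 - 1*(-24056) = -34291 + 24056 = -10235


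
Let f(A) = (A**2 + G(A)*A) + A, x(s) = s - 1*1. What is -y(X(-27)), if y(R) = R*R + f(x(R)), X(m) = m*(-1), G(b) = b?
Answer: -2107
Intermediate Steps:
x(s) = -1 + s (x(s) = s - 1 = -1 + s)
X(m) = -m
f(A) = A + 2*A**2 (f(A) = (A**2 + A*A) + A = (A**2 + A**2) + A = 2*A**2 + A = A + 2*A**2)
y(R) = R**2 + (-1 + R)*(-1 + 2*R) (y(R) = R*R + (-1 + R)*(1 + 2*(-1 + R)) = R**2 + (-1 + R)*(1 + (-2 + 2*R)) = R**2 + (-1 + R)*(-1 + 2*R))
-y(X(-27)) = -(1 - (-3)*(-27) + 3*(-1*(-27))**2) = -(1 - 3*27 + 3*27**2) = -(1 - 81 + 3*729) = -(1 - 81 + 2187) = -1*2107 = -2107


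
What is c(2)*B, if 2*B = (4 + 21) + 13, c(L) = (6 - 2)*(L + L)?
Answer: 304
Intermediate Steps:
c(L) = 8*L (c(L) = 4*(2*L) = 8*L)
B = 19 (B = ((4 + 21) + 13)/2 = (25 + 13)/2 = (½)*38 = 19)
c(2)*B = (8*2)*19 = 16*19 = 304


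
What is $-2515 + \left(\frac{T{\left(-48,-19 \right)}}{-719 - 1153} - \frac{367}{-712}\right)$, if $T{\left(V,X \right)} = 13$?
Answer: $- \frac{32225723}{12816} \approx -2514.5$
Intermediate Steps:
$-2515 + \left(\frac{T{\left(-48,-19 \right)}}{-719 - 1153} - \frac{367}{-712}\right) = -2515 + \left(\frac{13}{-719 - 1153} - \frac{367}{-712}\right) = -2515 + \left(\frac{13}{-1872} - - \frac{367}{712}\right) = -2515 + \left(13 \left(- \frac{1}{1872}\right) + \frac{367}{712}\right) = -2515 + \left(- \frac{1}{144} + \frac{367}{712}\right) = -2515 + \frac{6517}{12816} = - \frac{32225723}{12816}$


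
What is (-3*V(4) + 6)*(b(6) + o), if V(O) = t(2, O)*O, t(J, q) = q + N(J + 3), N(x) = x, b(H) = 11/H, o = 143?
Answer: -14773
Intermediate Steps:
t(J, q) = 3 + J + q (t(J, q) = q + (J + 3) = q + (3 + J) = 3 + J + q)
V(O) = O*(5 + O) (V(O) = (3 + 2 + O)*O = (5 + O)*O = O*(5 + O))
(-3*V(4) + 6)*(b(6) + o) = (-12*(5 + 4) + 6)*(11/6 + 143) = (-12*9 + 6)*(11*(1/6) + 143) = (-3*36 + 6)*(11/6 + 143) = (-108 + 6)*(869/6) = -102*869/6 = -14773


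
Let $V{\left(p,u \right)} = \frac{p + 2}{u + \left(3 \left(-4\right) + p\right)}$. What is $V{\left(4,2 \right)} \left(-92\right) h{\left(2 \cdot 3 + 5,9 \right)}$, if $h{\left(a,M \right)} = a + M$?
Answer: $1840$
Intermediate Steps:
$V{\left(p,u \right)} = \frac{2 + p}{-12 + p + u}$ ($V{\left(p,u \right)} = \frac{2 + p}{u + \left(-12 + p\right)} = \frac{2 + p}{-12 + p + u}$)
$h{\left(a,M \right)} = M + a$
$V{\left(4,2 \right)} \left(-92\right) h{\left(2 \cdot 3 + 5,9 \right)} = \frac{2 + 4}{-12 + 4 + 2} \left(-92\right) \left(9 + \left(2 \cdot 3 + 5\right)\right) = \frac{1}{-6} \cdot 6 \left(-92\right) \left(9 + \left(6 + 5\right)\right) = \left(- \frac{1}{6}\right) 6 \left(-92\right) \left(9 + 11\right) = \left(-1\right) \left(-92\right) 20 = 92 \cdot 20 = 1840$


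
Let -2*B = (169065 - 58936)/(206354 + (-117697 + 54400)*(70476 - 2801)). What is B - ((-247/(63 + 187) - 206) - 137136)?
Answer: 73537180455818756/535427265125 ≈ 1.3734e+5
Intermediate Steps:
B = 110129/8566836242 (B = -(169065 - 58936)/(2*(206354 + (-117697 + 54400)*(70476 - 2801))) = -110129/(2*(206354 - 63297*67675)) = -110129/(2*(206354 - 4283624475)) = -110129/(2*(-4283418121)) = -110129*(-1)/(2*4283418121) = -½*(-110129/4283418121) = 110129/8566836242 ≈ 1.2855e-5)
B - ((-247/(63 + 187) - 206) - 137136) = 110129/8566836242 - ((-247/(63 + 187) - 206) - 137136) = 110129/8566836242 - ((-247/250 - 206) - 137136) = 110129/8566836242 - (-51747/250 - 137136) = 110129/8566836242 - 1*(-34335747/250) = 110129/8566836242 + 34335747/250 = 73537180455818756/535427265125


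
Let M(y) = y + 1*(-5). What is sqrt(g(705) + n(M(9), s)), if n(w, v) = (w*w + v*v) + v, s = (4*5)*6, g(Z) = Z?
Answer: sqrt(15241) ≈ 123.45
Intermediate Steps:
M(y) = -5 + y (M(y) = y - 5 = -5 + y)
s = 120 (s = 20*6 = 120)
n(w, v) = v + v**2 + w**2 (n(w, v) = (w**2 + v**2) + v = (v**2 + w**2) + v = v + v**2 + w**2)
sqrt(g(705) + n(M(9), s)) = sqrt(705 + (120 + 120**2 + (-5 + 9)**2)) = sqrt(705 + (120 + 14400 + 4**2)) = sqrt(705 + (120 + 14400 + 16)) = sqrt(705 + 14536) = sqrt(15241)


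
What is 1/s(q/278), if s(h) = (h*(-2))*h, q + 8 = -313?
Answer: -38642/103041 ≈ -0.37502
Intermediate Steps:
q = -321 (q = -8 - 313 = -321)
s(h) = -2*h**2 (s(h) = (-2*h)*h = -2*h**2)
1/s(q/278) = 1/(-2*(-321/278)**2) = 1/(-2*103041/77284) = 1/(-103041/38642) = -38642/103041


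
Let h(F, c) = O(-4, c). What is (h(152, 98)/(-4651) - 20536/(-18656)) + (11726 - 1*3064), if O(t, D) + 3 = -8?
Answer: 93961160153/10846132 ≈ 8663.1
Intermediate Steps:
O(t, D) = -11 (O(t, D) = -3 - 8 = -11)
h(F, c) = -11
(h(152, 98)/(-4651) - 20536/(-18656)) + (11726 - 1*3064) = (-11/(-4651) - 20536/(-18656)) + (11726 - 1*3064) = (-11*(-1/4651) - 20536*(-1/18656)) + (11726 - 3064) = (11/4651 + 2567/2332) + 8662 = 11964769/10846132 + 8662 = 93961160153/10846132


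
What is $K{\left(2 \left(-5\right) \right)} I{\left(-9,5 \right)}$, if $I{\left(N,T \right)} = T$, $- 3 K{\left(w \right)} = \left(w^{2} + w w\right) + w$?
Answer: $- \frac{950}{3} \approx -316.67$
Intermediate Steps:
$K{\left(w \right)} = - \frac{2 w^{2}}{3} - \frac{w}{3}$ ($K{\left(w \right)} = - \frac{\left(w^{2} + w w\right) + w}{3} = - \frac{\left(w^{2} + w^{2}\right) + w}{3} = - \frac{2 w^{2} + w}{3} = - \frac{w + 2 w^{2}}{3} = - \frac{2 w^{2}}{3} - \frac{w}{3}$)
$K{\left(2 \left(-5\right) \right)} I{\left(-9,5 \right)} = - \frac{2 \left(-5\right) \left(1 + 2 \cdot 2 \left(-5\right)\right)}{3} \cdot 5 = \left(- \frac{1}{3}\right) \left(-10\right) \left(1 + 2 \left(-10\right)\right) 5 = \left(- \frac{1}{3}\right) \left(-10\right) \left(1 - 20\right) 5 = \left(- \frac{1}{3}\right) \left(-10\right) \left(-19\right) 5 = \left(- \frac{190}{3}\right) 5 = - \frac{950}{3}$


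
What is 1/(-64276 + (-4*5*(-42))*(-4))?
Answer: -1/67636 ≈ -1.4785e-5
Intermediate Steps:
1/(-64276 + (-4*5*(-42))*(-4)) = 1/(-64276 - 20*(-42)*(-4)) = 1/(-64276 + 840*(-4)) = 1/(-64276 - 3360) = 1/(-67636) = -1/67636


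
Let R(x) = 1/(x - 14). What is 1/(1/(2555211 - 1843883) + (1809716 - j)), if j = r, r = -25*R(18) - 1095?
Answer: 711328/1288085012809 ≈ 5.5224e-7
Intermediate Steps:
R(x) = 1/(-14 + x)
r = -4405/4 (r = -25/(-14 + 18) - 1095 = -25/4 - 1095 = -4405/4 ≈ -1101.3)
j = -4405/4 ≈ -1101.3
1/(1/(2555211 - 1843883) + (1809716 - j)) = 1/(1/(2555211 - 1843883) + (1809716 - 1*(-4405/4))) = 1/(1/711328 + (1809716 + 4405/4)) = 1/(1/711328 + 7243269/4) = 1/(1288085012809/711328) = 711328/1288085012809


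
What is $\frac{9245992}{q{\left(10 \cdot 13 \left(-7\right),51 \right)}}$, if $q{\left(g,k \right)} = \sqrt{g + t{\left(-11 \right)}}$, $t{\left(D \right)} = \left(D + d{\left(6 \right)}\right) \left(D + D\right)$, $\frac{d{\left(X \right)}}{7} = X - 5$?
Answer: $- \frac{4622996 i \sqrt{822}}{411} \approx - 3.2249 \cdot 10^{5} i$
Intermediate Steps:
$d{\left(X \right)} = -35 + 7 X$ ($d{\left(X \right)} = 7 \left(X - 5\right) = 7 \left(-5 + X\right) = -35 + 7 X$)
$t{\left(D \right)} = 2 D \left(7 + D\right)$ ($t{\left(D \right)} = \left(D + \left(-35 + 7 \cdot 6\right)\right) \left(D + D\right) = \left(D + \left(-35 + 42\right)\right) 2 D = \left(D + 7\right) 2 D = \left(7 + D\right) 2 D = 2 D \left(7 + D\right)$)
$q{\left(g,k \right)} = \sqrt{88 + g}$ ($q{\left(g,k \right)} = \sqrt{g + 2 \left(-11\right) \left(7 - 11\right)} = \sqrt{g + 2 \left(-11\right) \left(-4\right)} = \sqrt{g + 88} = \sqrt{88 + g}$)
$\frac{9245992}{q{\left(10 \cdot 13 \left(-7\right),51 \right)}} = \frac{9245992}{\sqrt{88 + 10 \cdot 13 \left(-7\right)}} = \frac{9245992}{\sqrt{88 + 130 \left(-7\right)}} = \frac{9245992}{\sqrt{88 - 910}} = \frac{9245992}{\sqrt{-822}} = \frac{9245992}{i \sqrt{822}} = 9245992 \left(- \frac{i \sqrt{822}}{822}\right) = - \frac{4622996 i \sqrt{822}}{411}$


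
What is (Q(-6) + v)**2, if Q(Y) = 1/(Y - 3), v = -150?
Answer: 1825201/81 ≈ 22533.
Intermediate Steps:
Q(Y) = 1/(-3 + Y)
(Q(-6) + v)**2 = (1/(-3 - 6) - 150)**2 = (1/(-9) - 150)**2 = (-1/9 - 150)**2 = (-1351/9)**2 = 1825201/81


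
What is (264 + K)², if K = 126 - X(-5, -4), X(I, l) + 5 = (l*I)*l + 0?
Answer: 225625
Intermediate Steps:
X(I, l) = -5 + I*l² (X(I, l) = -5 + ((l*I)*l + 0) = -5 + ((I*l)*l + 0) = -5 + (I*l² + 0) = -5 + I*l²)
K = 211 (K = 126 - (-5 - 5*(-4)²) = 126 - (-5 - 5*16) = 126 - (-5 - 80) = 126 - 1*(-85) = 126 + 85 = 211)
(264 + K)² = (264 + 211)² = 475² = 225625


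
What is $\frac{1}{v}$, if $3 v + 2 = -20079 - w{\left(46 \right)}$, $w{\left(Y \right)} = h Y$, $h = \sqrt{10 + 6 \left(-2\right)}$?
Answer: $- \frac{20081}{134416931} + \frac{46 i \sqrt{2}}{134416931} \approx -0.00014939 + 4.8397 \cdot 10^{-7} i$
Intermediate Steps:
$h = i \sqrt{2}$ ($h = \sqrt{10 - 12} = \sqrt{-2} = i \sqrt{2} \approx 1.4142 i$)
$w{\left(Y \right)} = i Y \sqrt{2}$ ($w{\left(Y \right)} = i \sqrt{2} Y = i Y \sqrt{2}$)
$v = - \frac{20081}{3} - \frac{46 i \sqrt{2}}{3}$ ($v = - \frac{2}{3} + \frac{-20079 - i 46 \sqrt{2}}{3} = - \frac{2}{3} + \frac{-20079 - 46 i \sqrt{2}}{3} = - \frac{2}{3} - \left(6693 + \frac{46 i \sqrt{2}}{3}\right) = - \frac{20081}{3} - \frac{46 i \sqrt{2}}{3} \approx -6693.7 - 21.685 i$)
$\frac{1}{v} = \frac{1}{- \frac{20081}{3} - \frac{46 i \sqrt{2}}{3}}$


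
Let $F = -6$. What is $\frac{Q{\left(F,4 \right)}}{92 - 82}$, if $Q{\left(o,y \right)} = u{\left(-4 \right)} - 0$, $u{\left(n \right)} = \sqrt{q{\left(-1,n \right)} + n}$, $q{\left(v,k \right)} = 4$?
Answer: $0$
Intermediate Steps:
$u{\left(n \right)} = \sqrt{4 + n}$
$Q{\left(o,y \right)} = 0$ ($Q{\left(o,y \right)} = \sqrt{4 - 4} - 0 = \sqrt{0} + 0 = 0 + 0 = 0$)
$\frac{Q{\left(F,4 \right)}}{92 - 82} = \frac{1}{92 - 82} \cdot 0 = \frac{1}{10} \cdot 0 = 0$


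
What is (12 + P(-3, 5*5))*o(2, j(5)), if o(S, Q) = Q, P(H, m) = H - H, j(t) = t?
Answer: 60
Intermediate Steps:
P(H, m) = 0
(12 + P(-3, 5*5))*o(2, j(5)) = (12 + 0)*5 = 12*5 = 60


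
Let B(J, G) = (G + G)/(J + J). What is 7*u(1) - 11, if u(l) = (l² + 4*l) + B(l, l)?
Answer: 31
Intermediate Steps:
B(J, G) = G/J (B(J, G) = (2*G)/((2*J)) = (2*G)*(1/(2*J)) = G/J)
u(l) = 1 + l² + 4*l (u(l) = (l² + 4*l) + l/l = (l² + 4*l) + 1 = 1 + l² + 4*l)
7*u(1) - 11 = 7*(1 + 1² + 4*1) - 11 = 7*(1 + 1 + 4) - 11 = 7*6 - 11 = 42 - 11 = 31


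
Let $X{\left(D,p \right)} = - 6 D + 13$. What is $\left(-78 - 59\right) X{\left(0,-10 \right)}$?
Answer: $-1781$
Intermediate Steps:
$X{\left(D,p \right)} = 13 - 6 D$
$\left(-78 - 59\right) X{\left(0,-10 \right)} = \left(-78 - 59\right) \left(13 - 0\right) = - 137 \left(13 + 0\right) = \left(-137\right) 13 = -1781$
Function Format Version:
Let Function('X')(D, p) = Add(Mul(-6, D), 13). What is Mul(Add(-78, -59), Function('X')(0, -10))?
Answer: -1781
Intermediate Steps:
Function('X')(D, p) = Add(13, Mul(-6, D))
Mul(Add(-78, -59), Function('X')(0, -10)) = Mul(Add(-78, -59), Add(13, Mul(-6, 0))) = Mul(-137, Add(13, 0)) = Mul(-137, 13) = -1781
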